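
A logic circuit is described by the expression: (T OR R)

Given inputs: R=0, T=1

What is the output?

Substituting: (1 OR 0)
= 1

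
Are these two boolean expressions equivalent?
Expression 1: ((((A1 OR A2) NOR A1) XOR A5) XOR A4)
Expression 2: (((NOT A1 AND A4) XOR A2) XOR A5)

No. Counterexample: with A2=0, A5=0, A1=0, A4=0, Expression 1 = 1 but Expression 2 = 0.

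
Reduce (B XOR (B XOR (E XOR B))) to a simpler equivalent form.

By XOR self-cancellation ((E XOR v) XOR v = E):
= (E XOR B)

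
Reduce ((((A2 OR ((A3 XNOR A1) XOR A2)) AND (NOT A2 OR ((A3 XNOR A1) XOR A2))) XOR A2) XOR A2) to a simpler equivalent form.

By XOR self-cancellation ((E XOR v) XOR v = E) then distribution ((E OR v) AND (E OR NOT v) = E):
= ((A3 XNOR A1) XOR A2)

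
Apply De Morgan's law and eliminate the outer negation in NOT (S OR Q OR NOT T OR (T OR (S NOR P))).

NOT S AND NOT Q AND T AND NOT (T OR (S NOR P))
De Morgan's: NOT(OR of terms) = AND of negations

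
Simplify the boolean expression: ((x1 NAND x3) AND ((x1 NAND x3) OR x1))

By absorption (E AND (E OR v) = E):
= (x1 NAND x3)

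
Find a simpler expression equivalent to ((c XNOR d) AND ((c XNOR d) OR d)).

By absorption (E AND (E OR v) = E):
= (c XNOR d)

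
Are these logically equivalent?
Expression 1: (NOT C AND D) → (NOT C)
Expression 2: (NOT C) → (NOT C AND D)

No, Converse is not equivalent to original (counterexample: C=0, D=0)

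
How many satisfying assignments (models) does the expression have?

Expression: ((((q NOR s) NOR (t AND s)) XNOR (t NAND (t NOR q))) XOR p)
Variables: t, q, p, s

Satisfying assignments: (0,0,0,1), (0,0,1,0), (0,1,0,0), (0,1,0,1), (1,0,1,0), (1,0,1,1), (1,1,0,0), (1,1,1,1)
Count: 8 out of 16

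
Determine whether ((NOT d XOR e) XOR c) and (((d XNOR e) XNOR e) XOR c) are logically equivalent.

No. Counterexample: with e=0, d=0, c=0, Expression 1 = 1 but Expression 2 = 0.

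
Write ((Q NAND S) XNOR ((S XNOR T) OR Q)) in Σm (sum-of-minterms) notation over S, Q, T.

Σm(0, 2, 3, 5) = (NOT S AND NOT Q AND NOT T) OR (NOT S AND Q AND NOT T) OR (NOT S AND Q AND T) OR (S AND NOT Q AND T)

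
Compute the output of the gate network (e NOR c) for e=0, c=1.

Substituting: (0 NOR 1)
= 0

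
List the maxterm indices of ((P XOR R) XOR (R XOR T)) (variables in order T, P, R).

ΠM(0, 1, 6, 7) = (T OR P OR R) AND (T OR P OR NOT R) AND (NOT T OR NOT P OR R) AND (NOT T OR NOT P OR NOT R)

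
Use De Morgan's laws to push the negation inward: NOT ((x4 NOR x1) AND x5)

NOT (x4 NOR x1) OR NOT x5
De Morgan's: NOT(AND of terms) = OR of negations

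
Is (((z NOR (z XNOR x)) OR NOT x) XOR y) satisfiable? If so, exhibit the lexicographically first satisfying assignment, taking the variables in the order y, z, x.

y=0, z=0, x=0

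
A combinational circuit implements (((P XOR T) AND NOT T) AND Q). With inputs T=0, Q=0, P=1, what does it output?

Substituting: (((1 XOR 0) AND NOT 0) AND 0)
= 0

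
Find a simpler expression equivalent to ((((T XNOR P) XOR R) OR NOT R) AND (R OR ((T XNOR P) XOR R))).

By distribution ((E OR v) AND (E OR NOT v) = E):
= ((T XNOR P) XOR R)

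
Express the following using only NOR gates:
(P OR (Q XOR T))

((P NOR ((((Q NOR T) NOR (Q NOR T)) NOR ((Q NOR T) NOR (Q NOR T))) NOR ((((Q NOR Q) NOR (T NOR T)) NOR ((Q NOR Q) NOR (T NOR T))) NOR (((Q NOR Q) NOR (T NOR T)) NOR ((Q NOR Q) NOR (T NOR T)))))) NOR (P NOR ((((Q NOR T) NOR (Q NOR T)) NOR ((Q NOR T) NOR (Q NOR T))) NOR ((((Q NOR Q) NOR (T NOR T)) NOR ((Q NOR Q) NOR (T NOR T))) NOR (((Q NOR Q) NOR (T NOR T)) NOR ((Q NOR Q) NOR (T NOR T)))))))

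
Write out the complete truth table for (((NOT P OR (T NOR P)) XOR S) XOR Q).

S | P | T | Q | Output
----------------------
0 | 0 | 0 | 0 | 1
0 | 0 | 0 | 1 | 0
0 | 0 | 1 | 0 | 1
0 | 0 | 1 | 1 | 0
0 | 1 | 0 | 0 | 0
0 | 1 | 0 | 1 | 1
0 | 1 | 1 | 0 | 0
0 | 1 | 1 | 1 | 1
1 | 0 | 0 | 0 | 0
1 | 0 | 0 | 1 | 1
1 | 0 | 1 | 0 | 0
1 | 0 | 1 | 1 | 1
1 | 1 | 0 | 0 | 1
1 | 1 | 0 | 1 | 0
1 | 1 | 1 | 0 | 1
1 | 1 | 1 | 1 | 0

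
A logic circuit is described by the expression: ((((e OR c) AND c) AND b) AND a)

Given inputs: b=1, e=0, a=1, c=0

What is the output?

Substituting: ((((0 OR 0) AND 0) AND 1) AND 1)
= 0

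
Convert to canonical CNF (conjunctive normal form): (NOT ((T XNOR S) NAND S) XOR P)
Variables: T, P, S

(T OR P OR S) AND (T OR P OR NOT S) AND (NOT T OR P OR S) AND (NOT T OR NOT P OR NOT S)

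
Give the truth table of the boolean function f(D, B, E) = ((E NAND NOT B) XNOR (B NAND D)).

D | B | E | Output
------------------
0 | 0 | 0 | 1
0 | 0 | 1 | 0
0 | 1 | 0 | 1
0 | 1 | 1 | 1
1 | 0 | 0 | 1
1 | 0 | 1 | 0
1 | 1 | 0 | 0
1 | 1 | 1 | 0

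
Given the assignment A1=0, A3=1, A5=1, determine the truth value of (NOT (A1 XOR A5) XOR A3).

Substituting: (NOT (0 XOR 1) XOR 1)
= 1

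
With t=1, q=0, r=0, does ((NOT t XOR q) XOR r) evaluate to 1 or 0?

Substituting: ((NOT 1 XOR 0) XOR 0)
= 0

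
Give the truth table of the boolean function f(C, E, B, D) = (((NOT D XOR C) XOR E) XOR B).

C | E | B | D | Output
----------------------
0 | 0 | 0 | 0 | 1
0 | 0 | 0 | 1 | 0
0 | 0 | 1 | 0 | 0
0 | 0 | 1 | 1 | 1
0 | 1 | 0 | 0 | 0
0 | 1 | 0 | 1 | 1
0 | 1 | 1 | 0 | 1
0 | 1 | 1 | 1 | 0
1 | 0 | 0 | 0 | 0
1 | 0 | 0 | 1 | 1
1 | 0 | 1 | 0 | 1
1 | 0 | 1 | 1 | 0
1 | 1 | 0 | 0 | 1
1 | 1 | 0 | 1 | 0
1 | 1 | 1 | 0 | 0
1 | 1 | 1 | 1 | 1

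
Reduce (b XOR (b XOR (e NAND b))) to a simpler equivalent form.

By XOR self-cancellation ((E XOR v) XOR v = E):
= (e NAND b)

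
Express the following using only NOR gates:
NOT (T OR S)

(((T NOR S) NOR (T NOR S)) NOR ((T NOR S) NOR (T NOR S)))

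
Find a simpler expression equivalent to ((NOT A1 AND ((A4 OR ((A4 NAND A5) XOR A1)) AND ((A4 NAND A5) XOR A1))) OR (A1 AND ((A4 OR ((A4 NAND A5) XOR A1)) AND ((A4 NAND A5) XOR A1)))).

By distribution ((E AND v) OR (E AND NOT v) = E) then absorption (E AND (E OR v) = E):
= ((A4 NAND A5) XOR A1)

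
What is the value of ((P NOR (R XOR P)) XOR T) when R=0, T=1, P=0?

Substituting: ((0 NOR (0 XOR 0)) XOR 1)
= 0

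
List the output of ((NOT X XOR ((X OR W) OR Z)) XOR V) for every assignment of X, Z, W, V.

X | Z | W | V | Output
----------------------
0 | 0 | 0 | 0 | 1
0 | 0 | 0 | 1 | 0
0 | 0 | 1 | 0 | 0
0 | 0 | 1 | 1 | 1
0 | 1 | 0 | 0 | 0
0 | 1 | 0 | 1 | 1
0 | 1 | 1 | 0 | 0
0 | 1 | 1 | 1 | 1
1 | 0 | 0 | 0 | 1
1 | 0 | 0 | 1 | 0
1 | 0 | 1 | 0 | 1
1 | 0 | 1 | 1 | 0
1 | 1 | 0 | 0 | 1
1 | 1 | 0 | 1 | 0
1 | 1 | 1 | 0 | 1
1 | 1 | 1 | 1 | 0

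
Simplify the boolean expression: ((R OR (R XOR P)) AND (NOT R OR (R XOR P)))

By distribution ((E OR v) AND (E OR NOT v) = E):
= (R XOR P)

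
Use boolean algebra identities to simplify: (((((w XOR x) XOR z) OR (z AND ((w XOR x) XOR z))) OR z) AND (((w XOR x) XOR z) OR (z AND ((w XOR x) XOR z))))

By absorption (E AND (E OR v) = E) then absorption (E OR (E AND v) = E):
= ((w XOR x) XOR z)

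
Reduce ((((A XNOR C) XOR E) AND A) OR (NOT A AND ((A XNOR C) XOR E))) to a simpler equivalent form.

By distribution ((E AND v) OR (E AND NOT v) = E):
= ((A XNOR C) XOR E)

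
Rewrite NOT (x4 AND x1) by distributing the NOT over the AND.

NOT x4 OR NOT x1
De Morgan's: NOT(AND of terms) = OR of negations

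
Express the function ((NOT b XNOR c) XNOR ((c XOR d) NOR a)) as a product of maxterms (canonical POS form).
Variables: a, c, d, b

ΠM(0, 3, 4, 7, 9, 11, 12, 14) = (a OR c OR d OR b) AND (a OR c OR NOT d OR NOT b) AND (a OR NOT c OR d OR b) AND (a OR NOT c OR NOT d OR NOT b) AND (NOT a OR c OR d OR NOT b) AND (NOT a OR c OR NOT d OR NOT b) AND (NOT a OR NOT c OR d OR b) AND (NOT a OR NOT c OR NOT d OR b)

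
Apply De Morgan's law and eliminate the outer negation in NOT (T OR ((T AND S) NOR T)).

NOT T AND NOT ((T AND S) NOR T)
De Morgan's: NOT(OR of terms) = AND of negations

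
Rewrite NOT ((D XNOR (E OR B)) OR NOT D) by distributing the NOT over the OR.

NOT (D XNOR (E OR B)) AND D
De Morgan's: NOT(OR of terms) = AND of negations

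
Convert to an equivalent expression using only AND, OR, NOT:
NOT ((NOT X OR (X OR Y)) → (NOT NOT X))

(NOT X OR (X OR Y)) AND NOT X
(Negated implication: NOT(A → B) = A AND NOT B)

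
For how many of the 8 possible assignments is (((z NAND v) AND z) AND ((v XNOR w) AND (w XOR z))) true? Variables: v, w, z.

Satisfying assignments: (0,0,1)
Count: 1 out of 8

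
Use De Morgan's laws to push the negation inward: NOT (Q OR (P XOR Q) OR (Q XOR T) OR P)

NOT Q AND NOT (P XOR Q) AND NOT (Q XOR T) AND NOT P
De Morgan's: NOT(OR of terms) = AND of negations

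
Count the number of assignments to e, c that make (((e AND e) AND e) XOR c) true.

Satisfying assignments: (0,1), (1,0)
Count: 2 out of 4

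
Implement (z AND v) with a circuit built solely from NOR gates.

((z NOR z) NOR (v NOR v))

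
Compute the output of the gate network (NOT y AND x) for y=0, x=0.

Substituting: (NOT 0 AND 0)
= 0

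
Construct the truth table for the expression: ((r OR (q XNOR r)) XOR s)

q | r | s | Output
------------------
0 | 0 | 0 | 1
0 | 0 | 1 | 0
0 | 1 | 0 | 1
0 | 1 | 1 | 0
1 | 0 | 0 | 0
1 | 0 | 1 | 1
1 | 1 | 0 | 1
1 | 1 | 1 | 0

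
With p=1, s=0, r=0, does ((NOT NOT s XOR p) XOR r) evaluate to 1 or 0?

Substituting: ((NOT NOT 0 XOR 1) XOR 0)
= 1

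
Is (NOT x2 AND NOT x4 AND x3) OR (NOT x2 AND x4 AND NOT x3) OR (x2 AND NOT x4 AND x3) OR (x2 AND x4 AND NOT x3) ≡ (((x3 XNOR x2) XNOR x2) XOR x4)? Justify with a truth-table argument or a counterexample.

Yes, they are equivalent — the two output columns agree on all 8 assignments:
x2 | x4 | x3 | Expression 1 | Expression 2
------------------------------------------
0 | 0 | 0 | 0 | 0
0 | 0 | 1 | 1 | 1
0 | 1 | 0 | 1 | 1
0 | 1 | 1 | 0 | 0
1 | 0 | 0 | 0 | 0
1 | 0 | 1 | 1 | 1
1 | 1 | 0 | 1 | 1
1 | 1 | 1 | 0 | 0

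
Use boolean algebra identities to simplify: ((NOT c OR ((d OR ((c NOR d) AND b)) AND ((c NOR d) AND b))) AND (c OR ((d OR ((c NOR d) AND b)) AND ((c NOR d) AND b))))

By distribution ((E OR v) AND (E OR NOT v) = E) then absorption (E AND (E OR v) = E):
= ((c NOR d) AND b)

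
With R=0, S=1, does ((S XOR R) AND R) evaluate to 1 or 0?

Substituting: ((1 XOR 0) AND 0)
= 0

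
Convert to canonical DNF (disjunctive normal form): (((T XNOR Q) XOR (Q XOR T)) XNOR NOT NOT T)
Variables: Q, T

(NOT Q AND T) OR (Q AND T)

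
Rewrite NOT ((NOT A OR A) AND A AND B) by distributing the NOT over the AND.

NOT (NOT A OR A) OR NOT A OR NOT B
De Morgan's: NOT(AND of terms) = OR of negations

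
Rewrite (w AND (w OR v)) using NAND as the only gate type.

((w NAND ((w NAND w) NAND (v NAND v))) NAND (w NAND ((w NAND w) NAND (v NAND v))))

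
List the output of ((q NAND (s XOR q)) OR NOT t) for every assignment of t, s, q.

t | s | q | Output
------------------
0 | 0 | 0 | 1
0 | 0 | 1 | 1
0 | 1 | 0 | 1
0 | 1 | 1 | 1
1 | 0 | 0 | 1
1 | 0 | 1 | 0
1 | 1 | 0 | 1
1 | 1 | 1 | 1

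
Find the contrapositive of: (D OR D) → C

Contrapositive: NOT C → NOT (D OR D)
Note: A statement and its contrapositive are logically equivalent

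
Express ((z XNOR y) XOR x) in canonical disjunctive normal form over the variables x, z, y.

(NOT x AND NOT z AND NOT y) OR (NOT x AND z AND y) OR (x AND NOT z AND y) OR (x AND z AND NOT y)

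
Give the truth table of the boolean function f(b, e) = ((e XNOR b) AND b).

b | e | Output
--------------
0 | 0 | 0
0 | 1 | 0
1 | 0 | 0
1 | 1 | 1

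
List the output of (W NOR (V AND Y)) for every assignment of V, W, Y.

V | W | Y | Output
------------------
0 | 0 | 0 | 1
0 | 0 | 1 | 1
0 | 1 | 0 | 0
0 | 1 | 1 | 0
1 | 0 | 0 | 1
1 | 0 | 1 | 0
1 | 1 | 0 | 0
1 | 1 | 1 | 0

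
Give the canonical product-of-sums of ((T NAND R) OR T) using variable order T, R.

ΠM() = TRUE (no maxterms)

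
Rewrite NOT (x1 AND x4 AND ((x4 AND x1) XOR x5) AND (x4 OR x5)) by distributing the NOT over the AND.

NOT x1 OR NOT x4 OR NOT ((x4 AND x1) XOR x5) OR NOT (x4 OR x5)
De Morgan's: NOT(AND of terms) = OR of negations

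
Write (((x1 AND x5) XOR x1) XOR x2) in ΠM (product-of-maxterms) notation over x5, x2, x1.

ΠM(0, 3, 4, 5) = (x5 OR x2 OR x1) AND (x5 OR NOT x2 OR NOT x1) AND (NOT x5 OR x2 OR x1) AND (NOT x5 OR x2 OR NOT x1)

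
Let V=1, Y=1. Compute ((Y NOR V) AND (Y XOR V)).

Substituting: ((1 NOR 1) AND (1 XOR 1))
= 0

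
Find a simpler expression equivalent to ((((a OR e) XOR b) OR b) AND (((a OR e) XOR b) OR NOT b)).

By distribution ((E OR v) AND (E OR NOT v) = E):
= ((a OR e) XOR b)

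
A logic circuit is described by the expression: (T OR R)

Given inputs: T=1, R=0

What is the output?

Substituting: (1 OR 0)
= 1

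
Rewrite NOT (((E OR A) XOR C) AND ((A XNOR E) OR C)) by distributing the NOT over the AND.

NOT ((E OR A) XOR C) OR NOT ((A XNOR E) OR C)
De Morgan's: NOT(AND of terms) = OR of negations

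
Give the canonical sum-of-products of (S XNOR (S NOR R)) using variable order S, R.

Σm(1) = (NOT S AND R)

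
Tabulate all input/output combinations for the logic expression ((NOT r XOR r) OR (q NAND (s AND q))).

q | s | r | Output
------------------
0 | 0 | 0 | 1
0 | 0 | 1 | 1
0 | 1 | 0 | 1
0 | 1 | 1 | 1
1 | 0 | 0 | 1
1 | 0 | 1 | 1
1 | 1 | 0 | 1
1 | 1 | 1 | 1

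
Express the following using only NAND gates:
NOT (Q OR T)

(((Q NAND Q) NAND (T NAND T)) NAND ((Q NAND Q) NAND (T NAND T)))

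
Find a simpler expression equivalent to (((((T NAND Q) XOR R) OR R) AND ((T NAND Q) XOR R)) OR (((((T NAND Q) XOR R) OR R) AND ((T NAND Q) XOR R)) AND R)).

By absorption (E OR (E AND v) = E) then absorption (E AND (E OR v) = E):
= ((T NAND Q) XOR R)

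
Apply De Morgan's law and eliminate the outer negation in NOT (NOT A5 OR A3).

A5 AND NOT A3
De Morgan's: NOT(OR of terms) = AND of negations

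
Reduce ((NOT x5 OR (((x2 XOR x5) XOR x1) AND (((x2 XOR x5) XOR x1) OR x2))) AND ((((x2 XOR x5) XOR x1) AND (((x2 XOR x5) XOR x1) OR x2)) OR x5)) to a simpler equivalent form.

By distribution ((E OR v) AND (E OR NOT v) = E) then absorption (E AND (E OR v) = E):
= ((x2 XOR x5) XOR x1)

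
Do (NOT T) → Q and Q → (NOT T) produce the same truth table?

No, Converse is not equivalent to original (counterexample: T=0, Q=0)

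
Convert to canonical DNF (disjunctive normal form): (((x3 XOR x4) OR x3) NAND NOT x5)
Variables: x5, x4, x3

(NOT x5 AND NOT x4 AND NOT x3) OR (x5 AND NOT x4 AND NOT x3) OR (x5 AND NOT x4 AND x3) OR (x5 AND x4 AND NOT x3) OR (x5 AND x4 AND x3)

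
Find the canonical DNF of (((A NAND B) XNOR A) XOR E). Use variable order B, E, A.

(NOT B AND NOT E AND A) OR (NOT B AND E AND NOT A) OR (B AND E AND NOT A) OR (B AND E AND A)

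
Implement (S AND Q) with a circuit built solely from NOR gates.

((S NOR S) NOR (Q NOR Q))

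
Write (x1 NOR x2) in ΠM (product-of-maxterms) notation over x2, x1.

ΠM(1, 2, 3) = (x2 OR NOT x1) AND (NOT x2 OR x1) AND (NOT x2 OR NOT x1)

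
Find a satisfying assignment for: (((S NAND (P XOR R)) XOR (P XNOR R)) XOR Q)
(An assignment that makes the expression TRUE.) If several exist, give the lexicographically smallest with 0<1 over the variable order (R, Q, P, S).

R=0, Q=0, P=1, S=0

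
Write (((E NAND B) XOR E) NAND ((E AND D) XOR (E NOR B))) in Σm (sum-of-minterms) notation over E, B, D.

Σm(2, 3, 4, 5, 6) = (NOT E AND B AND NOT D) OR (NOT E AND B AND D) OR (E AND NOT B AND NOT D) OR (E AND NOT B AND D) OR (E AND B AND NOT D)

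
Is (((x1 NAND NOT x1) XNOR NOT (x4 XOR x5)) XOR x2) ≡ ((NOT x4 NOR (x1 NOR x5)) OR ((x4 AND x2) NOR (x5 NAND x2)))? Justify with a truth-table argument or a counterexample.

No. Counterexample: with x5=0, x2=0, x4=0, x1=0, Expression 1 = 1 but Expression 2 = 0.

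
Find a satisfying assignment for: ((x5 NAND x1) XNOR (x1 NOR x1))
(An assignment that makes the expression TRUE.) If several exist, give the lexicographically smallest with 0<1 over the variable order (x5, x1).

x5=0, x1=0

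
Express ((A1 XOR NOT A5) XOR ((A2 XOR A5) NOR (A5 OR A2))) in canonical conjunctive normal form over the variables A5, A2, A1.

(A5 OR A2 OR A1) AND (A5 OR NOT A2 OR NOT A1) AND (NOT A5 OR A2 OR A1) AND (NOT A5 OR NOT A2 OR A1)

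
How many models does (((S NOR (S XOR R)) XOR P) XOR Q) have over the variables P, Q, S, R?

Satisfying assignments: (0,0,0,0), (0,1,0,1), (0,1,1,0), (0,1,1,1), (1,0,0,1), (1,0,1,0), (1,0,1,1), (1,1,0,0)
Count: 8 out of 16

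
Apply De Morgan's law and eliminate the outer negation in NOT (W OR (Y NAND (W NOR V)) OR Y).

NOT W AND NOT (Y NAND (W NOR V)) AND NOT Y
De Morgan's: NOT(OR of terms) = AND of negations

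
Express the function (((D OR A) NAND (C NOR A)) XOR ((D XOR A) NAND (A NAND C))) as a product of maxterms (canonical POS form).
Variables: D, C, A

ΠM(0, 2, 3, 4, 5, 7) = (D OR C OR A) AND (D OR NOT C OR A) AND (D OR NOT C OR NOT A) AND (NOT D OR C OR A) AND (NOT D OR C OR NOT A) AND (NOT D OR NOT C OR NOT A)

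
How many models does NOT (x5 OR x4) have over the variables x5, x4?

Satisfying assignments: (0,0)
Count: 1 out of 4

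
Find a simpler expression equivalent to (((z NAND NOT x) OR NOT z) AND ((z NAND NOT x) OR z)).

By distribution ((E OR v) AND (E OR NOT v) = E):
= (z NAND NOT x)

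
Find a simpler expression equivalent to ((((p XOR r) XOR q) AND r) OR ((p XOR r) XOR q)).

By absorption (E OR (E AND v) = E):
= ((p XOR r) XOR q)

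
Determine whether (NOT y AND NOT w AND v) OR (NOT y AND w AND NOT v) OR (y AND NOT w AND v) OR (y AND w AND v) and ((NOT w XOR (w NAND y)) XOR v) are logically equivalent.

Yes, they are equivalent — the two output columns agree on all 8 assignments:
y | w | v | Expression 1 | Expression 2
---------------------------------------
0 | 0 | 0 | 0 | 0
0 | 0 | 1 | 1 | 1
0 | 1 | 0 | 1 | 1
0 | 1 | 1 | 0 | 0
1 | 0 | 0 | 0 | 0
1 | 0 | 1 | 1 | 1
1 | 1 | 0 | 0 | 0
1 | 1 | 1 | 1 | 1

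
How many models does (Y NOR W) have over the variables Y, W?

Satisfying assignments: (0,0)
Count: 1 out of 4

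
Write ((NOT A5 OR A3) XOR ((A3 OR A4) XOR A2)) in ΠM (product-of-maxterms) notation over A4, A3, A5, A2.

ΠM(1, 2, 4, 6, 8, 11, 12, 14) = (A4 OR A3 OR A5 OR NOT A2) AND (A4 OR A3 OR NOT A5 OR A2) AND (A4 OR NOT A3 OR A5 OR A2) AND (A4 OR NOT A3 OR NOT A5 OR A2) AND (NOT A4 OR A3 OR A5 OR A2) AND (NOT A4 OR A3 OR NOT A5 OR NOT A2) AND (NOT A4 OR NOT A3 OR A5 OR A2) AND (NOT A4 OR NOT A3 OR NOT A5 OR A2)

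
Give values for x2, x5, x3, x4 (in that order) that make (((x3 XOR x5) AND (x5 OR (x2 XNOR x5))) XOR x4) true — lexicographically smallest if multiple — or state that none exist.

x2=0, x5=0, x3=0, x4=1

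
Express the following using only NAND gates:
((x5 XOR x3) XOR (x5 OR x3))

((((x5 NAND (x5 NAND x3)) NAND (x3 NAND (x5 NAND x3))) NAND (((x5 NAND (x5 NAND x3)) NAND (x3 NAND (x5 NAND x3))) NAND ((x5 NAND x5) NAND (x3 NAND x3)))) NAND (((x5 NAND x5) NAND (x3 NAND x3)) NAND (((x5 NAND (x5 NAND x3)) NAND (x3 NAND (x5 NAND x3))) NAND ((x5 NAND x5) NAND (x3 NAND x3)))))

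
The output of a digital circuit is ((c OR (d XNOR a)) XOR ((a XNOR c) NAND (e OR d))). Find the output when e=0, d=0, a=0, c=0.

Substituting: ((0 OR (0 XNOR 0)) XOR ((0 XNOR 0) NAND (0 OR 0)))
= 0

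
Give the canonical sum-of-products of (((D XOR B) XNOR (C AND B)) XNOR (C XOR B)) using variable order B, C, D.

Σm(1, 2, 5, 7) = (NOT B AND NOT C AND D) OR (NOT B AND C AND NOT D) OR (B AND NOT C AND D) OR (B AND C AND D)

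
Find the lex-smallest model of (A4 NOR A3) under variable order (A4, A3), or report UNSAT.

A4=0, A3=0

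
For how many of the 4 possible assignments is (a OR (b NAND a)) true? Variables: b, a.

Satisfying assignments: (0,0), (0,1), (1,0), (1,1)
Count: 4 out of 4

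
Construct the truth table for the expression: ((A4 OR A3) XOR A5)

A4 | A5 | A3 | Output
---------------------
0 | 0 | 0 | 0
0 | 0 | 1 | 1
0 | 1 | 0 | 1
0 | 1 | 1 | 0
1 | 0 | 0 | 1
1 | 0 | 1 | 1
1 | 1 | 0 | 0
1 | 1 | 1 | 0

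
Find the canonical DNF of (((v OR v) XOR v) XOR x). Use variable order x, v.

(x AND NOT v) OR (x AND v)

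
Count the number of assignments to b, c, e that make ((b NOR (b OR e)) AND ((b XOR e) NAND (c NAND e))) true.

Satisfying assignments: (0,0,0), (0,1,0)
Count: 2 out of 8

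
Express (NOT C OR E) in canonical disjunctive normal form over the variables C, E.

(NOT C AND NOT E) OR (NOT C AND E) OR (C AND E)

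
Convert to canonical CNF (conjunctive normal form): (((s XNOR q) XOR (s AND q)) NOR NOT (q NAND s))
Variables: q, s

(q OR s) AND (NOT q OR NOT s)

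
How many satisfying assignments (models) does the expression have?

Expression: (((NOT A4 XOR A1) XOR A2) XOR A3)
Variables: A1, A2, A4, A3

Satisfying assignments: (0,0,0,0), (0,0,1,1), (0,1,0,1), (0,1,1,0), (1,0,0,1), (1,0,1,0), (1,1,0,0), (1,1,1,1)
Count: 8 out of 16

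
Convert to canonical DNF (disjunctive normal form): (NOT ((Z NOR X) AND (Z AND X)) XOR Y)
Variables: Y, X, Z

(NOT Y AND NOT X AND NOT Z) OR (NOT Y AND NOT X AND Z) OR (NOT Y AND X AND NOT Z) OR (NOT Y AND X AND Z)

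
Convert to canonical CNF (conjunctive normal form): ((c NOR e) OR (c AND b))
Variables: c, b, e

(c OR b OR NOT e) AND (c OR NOT b OR NOT e) AND (NOT c OR b OR e) AND (NOT c OR b OR NOT e)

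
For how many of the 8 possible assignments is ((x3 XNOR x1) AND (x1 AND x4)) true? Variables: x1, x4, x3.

Satisfying assignments: (1,1,1)
Count: 1 out of 8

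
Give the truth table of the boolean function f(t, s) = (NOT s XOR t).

t | s | Output
--------------
0 | 0 | 1
0 | 1 | 0
1 | 0 | 0
1 | 1 | 1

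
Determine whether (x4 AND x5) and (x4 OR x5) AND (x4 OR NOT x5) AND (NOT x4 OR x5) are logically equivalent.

Yes, they are equivalent — the two output columns agree on all 4 assignments:
x4 | x5 | Expression 1 | Expression 2
-------------------------------------
0 | 0 | 0 | 0
0 | 1 | 0 | 0
1 | 0 | 0 | 0
1 | 1 | 1 | 1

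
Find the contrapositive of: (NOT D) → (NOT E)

Contrapositive: E → D
Note: A statement and its contrapositive are logically equivalent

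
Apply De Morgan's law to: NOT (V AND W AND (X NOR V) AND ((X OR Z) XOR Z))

NOT V OR NOT W OR NOT (X NOR V) OR NOT ((X OR Z) XOR Z)
De Morgan's: NOT(AND of terms) = OR of negations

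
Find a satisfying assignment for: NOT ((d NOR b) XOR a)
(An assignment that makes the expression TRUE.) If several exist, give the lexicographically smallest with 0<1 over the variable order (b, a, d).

b=0, a=0, d=1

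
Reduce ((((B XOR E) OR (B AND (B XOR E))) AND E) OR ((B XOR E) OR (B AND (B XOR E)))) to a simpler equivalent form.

By absorption (E OR (E AND v) = E) then absorption (E OR (E AND v) = E):
= (B XOR E)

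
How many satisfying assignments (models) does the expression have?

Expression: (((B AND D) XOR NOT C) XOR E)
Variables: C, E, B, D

Satisfying assignments: (0,0,0,0), (0,0,0,1), (0,0,1,0), (0,1,1,1), (1,0,1,1), (1,1,0,0), (1,1,0,1), (1,1,1,0)
Count: 8 out of 16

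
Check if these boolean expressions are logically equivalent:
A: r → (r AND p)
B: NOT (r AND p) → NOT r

Yes, Contrapositive is always equivalent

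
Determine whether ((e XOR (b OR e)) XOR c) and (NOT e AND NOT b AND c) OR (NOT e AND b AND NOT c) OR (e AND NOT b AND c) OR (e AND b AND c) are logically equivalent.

Yes, they are equivalent — the two output columns agree on all 8 assignments:
e | b | c | Expression 1 | Expression 2
---------------------------------------
0 | 0 | 0 | 0 | 0
0 | 0 | 1 | 1 | 1
0 | 1 | 0 | 1 | 1
0 | 1 | 1 | 0 | 0
1 | 0 | 0 | 0 | 0
1 | 0 | 1 | 1 | 1
1 | 1 | 0 | 0 | 0
1 | 1 | 1 | 1 | 1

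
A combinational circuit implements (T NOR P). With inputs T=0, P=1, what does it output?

Substituting: (0 NOR 1)
= 0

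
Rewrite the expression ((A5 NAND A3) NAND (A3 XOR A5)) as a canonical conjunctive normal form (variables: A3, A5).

(A3 OR NOT A5) AND (NOT A3 OR A5)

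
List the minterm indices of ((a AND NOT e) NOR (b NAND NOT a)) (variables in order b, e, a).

Σm(4, 6) = (b AND NOT e AND NOT a) OR (b AND e AND NOT a)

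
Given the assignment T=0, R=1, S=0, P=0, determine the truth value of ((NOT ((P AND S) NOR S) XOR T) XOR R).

Substituting: ((NOT ((0 AND 0) NOR 0) XOR 0) XOR 1)
= 1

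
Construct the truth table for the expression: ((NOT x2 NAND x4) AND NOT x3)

x3 | x4 | x2 | Output
---------------------
0 | 0 | 0 | 1
0 | 0 | 1 | 1
0 | 1 | 0 | 0
0 | 1 | 1 | 1
1 | 0 | 0 | 0
1 | 0 | 1 | 0
1 | 1 | 0 | 0
1 | 1 | 1 | 0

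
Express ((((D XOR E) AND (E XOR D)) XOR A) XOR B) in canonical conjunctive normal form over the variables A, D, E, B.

(A OR D OR E OR B) AND (A OR D OR NOT E OR NOT B) AND (A OR NOT D OR E OR NOT B) AND (A OR NOT D OR NOT E OR B) AND (NOT A OR D OR E OR NOT B) AND (NOT A OR D OR NOT E OR B) AND (NOT A OR NOT D OR E OR B) AND (NOT A OR NOT D OR NOT E OR NOT B)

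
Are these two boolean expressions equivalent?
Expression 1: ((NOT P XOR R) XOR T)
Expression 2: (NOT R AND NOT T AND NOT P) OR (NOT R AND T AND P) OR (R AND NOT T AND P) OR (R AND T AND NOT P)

Yes, they are equivalent — the two output columns agree on all 8 assignments:
R | T | P | Expression 1 | Expression 2
---------------------------------------
0 | 0 | 0 | 1 | 1
0 | 0 | 1 | 0 | 0
0 | 1 | 0 | 0 | 0
0 | 1 | 1 | 1 | 1
1 | 0 | 0 | 0 | 0
1 | 0 | 1 | 1 | 1
1 | 1 | 0 | 1 | 1
1 | 1 | 1 | 0 | 0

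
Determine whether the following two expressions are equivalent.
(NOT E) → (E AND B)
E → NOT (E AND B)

No, Inverse is not equivalent to original (counterexample: B=0, E=0)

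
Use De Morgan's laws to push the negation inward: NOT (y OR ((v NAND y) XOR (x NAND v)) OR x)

NOT y AND NOT ((v NAND y) XOR (x NAND v)) AND NOT x
De Morgan's: NOT(OR of terms) = AND of negations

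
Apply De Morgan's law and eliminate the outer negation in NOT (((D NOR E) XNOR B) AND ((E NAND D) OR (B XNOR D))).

NOT ((D NOR E) XNOR B) OR NOT ((E NAND D) OR (B XNOR D))
De Morgan's: NOT(AND of terms) = OR of negations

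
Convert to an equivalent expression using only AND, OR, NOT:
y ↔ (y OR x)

(y AND (y OR x)) OR (NOT y AND NOT (y OR x))
(Biconditional = both true or both false)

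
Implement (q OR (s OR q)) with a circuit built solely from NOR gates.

((q NOR ((s NOR q) NOR (s NOR q))) NOR (q NOR ((s NOR q) NOR (s NOR q))))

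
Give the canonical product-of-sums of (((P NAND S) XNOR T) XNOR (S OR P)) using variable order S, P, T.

ΠM(1, 2, 4, 7) = (S OR P OR NOT T) AND (S OR NOT P OR T) AND (NOT S OR P OR T) AND (NOT S OR NOT P OR NOT T)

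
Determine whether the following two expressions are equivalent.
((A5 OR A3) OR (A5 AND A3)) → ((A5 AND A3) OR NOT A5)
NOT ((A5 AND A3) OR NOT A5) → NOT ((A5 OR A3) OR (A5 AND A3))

Yes, Contrapositive is always equivalent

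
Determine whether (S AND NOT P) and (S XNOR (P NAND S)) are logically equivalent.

Yes, they are equivalent — the two output columns agree on all 4 assignments:
S | P | Expression 1 | Expression 2
-----------------------------------
0 | 0 | 0 | 0
0 | 1 | 0 | 0
1 | 0 | 1 | 1
1 | 1 | 0 | 0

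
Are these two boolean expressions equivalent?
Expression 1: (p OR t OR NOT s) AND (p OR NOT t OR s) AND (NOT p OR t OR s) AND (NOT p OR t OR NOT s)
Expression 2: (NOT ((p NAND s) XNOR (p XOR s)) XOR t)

Yes, they are equivalent — the two output columns agree on all 8 assignments:
p | t | s | Expression 1 | Expression 2
---------------------------------------
0 | 0 | 0 | 1 | 1
0 | 0 | 1 | 0 | 0
0 | 1 | 0 | 0 | 0
0 | 1 | 1 | 1 | 1
1 | 0 | 0 | 0 | 0
1 | 0 | 1 | 0 | 0
1 | 1 | 0 | 1 | 1
1 | 1 | 1 | 1 | 1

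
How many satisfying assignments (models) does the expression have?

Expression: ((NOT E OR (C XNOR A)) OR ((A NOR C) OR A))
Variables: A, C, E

Satisfying assignments: (0,0,0), (0,0,1), (0,1,0), (1,0,0), (1,0,1), (1,1,0), (1,1,1)
Count: 7 out of 8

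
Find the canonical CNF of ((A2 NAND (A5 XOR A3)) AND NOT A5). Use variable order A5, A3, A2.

(A5 OR NOT A3 OR NOT A2) AND (NOT A5 OR A3 OR A2) AND (NOT A5 OR A3 OR NOT A2) AND (NOT A5 OR NOT A3 OR A2) AND (NOT A5 OR NOT A3 OR NOT A2)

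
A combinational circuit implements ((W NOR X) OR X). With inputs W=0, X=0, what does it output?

Substituting: ((0 NOR 0) OR 0)
= 1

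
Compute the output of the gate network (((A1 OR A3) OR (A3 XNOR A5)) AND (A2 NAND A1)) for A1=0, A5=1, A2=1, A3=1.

Substituting: (((0 OR 1) OR (1 XNOR 1)) AND (1 NAND 0))
= 1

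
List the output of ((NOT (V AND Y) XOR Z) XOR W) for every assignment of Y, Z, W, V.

Y | Z | W | V | Output
----------------------
0 | 0 | 0 | 0 | 1
0 | 0 | 0 | 1 | 1
0 | 0 | 1 | 0 | 0
0 | 0 | 1 | 1 | 0
0 | 1 | 0 | 0 | 0
0 | 1 | 0 | 1 | 0
0 | 1 | 1 | 0 | 1
0 | 1 | 1 | 1 | 1
1 | 0 | 0 | 0 | 1
1 | 0 | 0 | 1 | 0
1 | 0 | 1 | 0 | 0
1 | 0 | 1 | 1 | 1
1 | 1 | 0 | 0 | 0
1 | 1 | 0 | 1 | 1
1 | 1 | 1 | 0 | 1
1 | 1 | 1 | 1 | 0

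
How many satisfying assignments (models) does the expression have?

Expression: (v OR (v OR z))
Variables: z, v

Satisfying assignments: (0,1), (1,0), (1,1)
Count: 3 out of 4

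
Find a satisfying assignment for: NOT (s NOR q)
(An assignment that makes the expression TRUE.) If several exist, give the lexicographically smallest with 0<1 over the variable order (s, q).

s=0, q=1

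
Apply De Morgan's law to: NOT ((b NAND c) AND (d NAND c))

NOT (b NAND c) OR NOT (d NAND c)
De Morgan's: NOT(AND of terms) = OR of negations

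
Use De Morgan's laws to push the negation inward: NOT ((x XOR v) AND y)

NOT (x XOR v) OR NOT y
De Morgan's: NOT(AND of terms) = OR of negations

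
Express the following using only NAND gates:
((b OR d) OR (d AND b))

((((b NAND b) NAND (d NAND d)) NAND ((b NAND b) NAND (d NAND d))) NAND (((d NAND b) NAND (d NAND b)) NAND ((d NAND b) NAND (d NAND b))))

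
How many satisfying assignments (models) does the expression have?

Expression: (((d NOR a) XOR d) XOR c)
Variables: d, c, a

Satisfying assignments: (0,0,0), (0,1,1), (1,0,0), (1,0,1)
Count: 4 out of 8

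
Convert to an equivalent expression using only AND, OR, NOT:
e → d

NOT e OR d
(Implication elimination: A → B = NOT A OR B)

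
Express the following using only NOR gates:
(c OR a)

((c NOR a) NOR (c NOR a))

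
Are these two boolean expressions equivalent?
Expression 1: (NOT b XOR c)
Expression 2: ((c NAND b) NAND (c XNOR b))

No. Counterexample: with c=0, b=0, Expression 1 = 1 but Expression 2 = 0.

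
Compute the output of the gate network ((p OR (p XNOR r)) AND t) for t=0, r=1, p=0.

Substituting: ((0 OR (0 XNOR 1)) AND 0)
= 0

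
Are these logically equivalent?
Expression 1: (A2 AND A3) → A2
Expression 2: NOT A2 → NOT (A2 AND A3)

Yes, Contrapositive is always equivalent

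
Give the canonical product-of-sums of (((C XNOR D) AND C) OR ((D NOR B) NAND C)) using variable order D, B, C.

ΠM(1) = (D OR B OR NOT C)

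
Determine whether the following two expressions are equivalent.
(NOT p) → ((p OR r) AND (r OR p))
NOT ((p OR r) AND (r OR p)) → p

Yes, Contrapositive is always equivalent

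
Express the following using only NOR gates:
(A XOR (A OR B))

((((A NOR ((A NOR B) NOR (A NOR B))) NOR (A NOR ((A NOR B) NOR (A NOR B)))) NOR ((A NOR ((A NOR B) NOR (A NOR B))) NOR (A NOR ((A NOR B) NOR (A NOR B))))) NOR ((((A NOR A) NOR (((A NOR B) NOR (A NOR B)) NOR ((A NOR B) NOR (A NOR B)))) NOR ((A NOR A) NOR (((A NOR B) NOR (A NOR B)) NOR ((A NOR B) NOR (A NOR B))))) NOR (((A NOR A) NOR (((A NOR B) NOR (A NOR B)) NOR ((A NOR B) NOR (A NOR B)))) NOR ((A NOR A) NOR (((A NOR B) NOR (A NOR B)) NOR ((A NOR B) NOR (A NOR B)))))))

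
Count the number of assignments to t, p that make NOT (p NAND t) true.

Satisfying assignments: (1,1)
Count: 1 out of 4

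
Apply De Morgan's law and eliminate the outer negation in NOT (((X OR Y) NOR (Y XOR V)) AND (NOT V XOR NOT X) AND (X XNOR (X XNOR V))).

NOT ((X OR Y) NOR (Y XOR V)) OR NOT (NOT V XOR NOT X) OR NOT (X XNOR (X XNOR V))
De Morgan's: NOT(AND of terms) = OR of negations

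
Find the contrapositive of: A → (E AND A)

Contrapositive: NOT (E AND A) → NOT A
Note: A statement and its contrapositive are logically equivalent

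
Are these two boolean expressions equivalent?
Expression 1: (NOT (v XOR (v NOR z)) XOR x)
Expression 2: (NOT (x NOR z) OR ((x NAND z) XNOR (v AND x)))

No. Counterexample: with x=0, z=1, v=1, Expression 1 = 0 but Expression 2 = 1.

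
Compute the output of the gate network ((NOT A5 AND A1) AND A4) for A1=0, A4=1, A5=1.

Substituting: ((NOT 1 AND 0) AND 1)
= 0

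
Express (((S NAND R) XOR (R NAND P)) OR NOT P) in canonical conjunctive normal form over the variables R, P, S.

(R OR NOT P OR S) AND (R OR NOT P OR NOT S) AND (NOT R OR NOT P OR NOT S)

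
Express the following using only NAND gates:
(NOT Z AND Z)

(((Z NAND Z) NAND Z) NAND ((Z NAND Z) NAND Z))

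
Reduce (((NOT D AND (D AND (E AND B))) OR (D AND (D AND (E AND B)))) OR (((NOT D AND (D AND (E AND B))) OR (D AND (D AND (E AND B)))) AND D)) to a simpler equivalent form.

By absorption (E OR (E AND v) = E) then distribution ((E AND v) OR (E AND NOT v) = E):
= (D AND (E AND B))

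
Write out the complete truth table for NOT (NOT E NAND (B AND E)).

B | E | Output
--------------
0 | 0 | 0
0 | 1 | 0
1 | 0 | 0
1 | 1 | 0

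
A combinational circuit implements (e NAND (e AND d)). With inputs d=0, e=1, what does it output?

Substituting: (1 NAND (1 AND 0))
= 1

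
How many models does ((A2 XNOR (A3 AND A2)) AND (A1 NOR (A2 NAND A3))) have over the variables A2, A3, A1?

Satisfying assignments: (1,1,0)
Count: 1 out of 8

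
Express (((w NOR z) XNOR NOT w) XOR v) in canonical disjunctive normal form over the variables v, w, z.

(NOT v AND NOT w AND NOT z) OR (NOT v AND w AND NOT z) OR (NOT v AND w AND z) OR (v AND NOT w AND z)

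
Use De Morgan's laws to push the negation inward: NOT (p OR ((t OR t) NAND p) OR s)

NOT p AND NOT ((t OR t) NAND p) AND NOT s
De Morgan's: NOT(OR of terms) = AND of negations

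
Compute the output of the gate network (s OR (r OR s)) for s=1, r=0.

Substituting: (1 OR (0 OR 1))
= 1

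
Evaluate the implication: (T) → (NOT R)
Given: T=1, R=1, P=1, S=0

Antecedent (T) = 1; consequent (NOT R) = 0.
1 → 0 = 0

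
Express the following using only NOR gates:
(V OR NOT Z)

((V NOR (Z NOR Z)) NOR (V NOR (Z NOR Z)))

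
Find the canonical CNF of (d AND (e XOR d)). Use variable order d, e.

(d OR e) AND (d OR NOT e) AND (NOT d OR NOT e)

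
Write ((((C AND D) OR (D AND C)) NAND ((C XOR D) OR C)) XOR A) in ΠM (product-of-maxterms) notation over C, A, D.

ΠM(2, 3, 5, 6) = (C OR NOT A OR D) AND (C OR NOT A OR NOT D) AND (NOT C OR A OR NOT D) AND (NOT C OR NOT A OR D)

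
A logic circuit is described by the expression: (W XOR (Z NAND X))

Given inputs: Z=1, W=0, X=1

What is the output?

Substituting: (0 XOR (1 NAND 1))
= 0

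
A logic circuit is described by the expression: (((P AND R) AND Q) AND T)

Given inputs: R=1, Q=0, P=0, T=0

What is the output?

Substituting: (((0 AND 1) AND 0) AND 0)
= 0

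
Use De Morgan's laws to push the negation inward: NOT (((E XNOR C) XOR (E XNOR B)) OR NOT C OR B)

NOT ((E XNOR C) XOR (E XNOR B)) AND C AND NOT B
De Morgan's: NOT(OR of terms) = AND of negations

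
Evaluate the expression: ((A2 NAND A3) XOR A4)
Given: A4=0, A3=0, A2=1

Substituting: ((1 NAND 0) XOR 0)
= 1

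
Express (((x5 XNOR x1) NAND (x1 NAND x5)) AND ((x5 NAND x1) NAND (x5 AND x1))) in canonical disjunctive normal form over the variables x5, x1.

(NOT x5 AND x1) OR (x5 AND NOT x1) OR (x5 AND x1)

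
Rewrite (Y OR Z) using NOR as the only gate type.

((Y NOR Z) NOR (Y NOR Z))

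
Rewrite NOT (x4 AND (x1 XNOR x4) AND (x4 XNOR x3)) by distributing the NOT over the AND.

NOT x4 OR NOT (x1 XNOR x4) OR NOT (x4 XNOR x3)
De Morgan's: NOT(AND of terms) = OR of negations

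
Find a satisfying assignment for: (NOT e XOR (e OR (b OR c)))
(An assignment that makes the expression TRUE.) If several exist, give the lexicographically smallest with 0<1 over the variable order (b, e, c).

b=0, e=0, c=0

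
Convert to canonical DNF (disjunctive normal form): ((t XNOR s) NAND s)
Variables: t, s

(NOT t AND NOT s) OR (NOT t AND s) OR (t AND NOT s)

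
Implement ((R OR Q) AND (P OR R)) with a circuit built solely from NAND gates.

((((R NAND R) NAND (Q NAND Q)) NAND ((P NAND P) NAND (R NAND R))) NAND (((R NAND R) NAND (Q NAND Q)) NAND ((P NAND P) NAND (R NAND R))))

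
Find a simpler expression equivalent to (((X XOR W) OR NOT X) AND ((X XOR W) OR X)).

By distribution ((E OR v) AND (E OR NOT v) = E):
= (X XOR W)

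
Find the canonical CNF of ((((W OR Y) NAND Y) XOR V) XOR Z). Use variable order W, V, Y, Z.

(W OR V OR Y OR NOT Z) AND (W OR V OR NOT Y OR Z) AND (W OR NOT V OR Y OR Z) AND (W OR NOT V OR NOT Y OR NOT Z) AND (NOT W OR V OR Y OR NOT Z) AND (NOT W OR V OR NOT Y OR Z) AND (NOT W OR NOT V OR Y OR Z) AND (NOT W OR NOT V OR NOT Y OR NOT Z)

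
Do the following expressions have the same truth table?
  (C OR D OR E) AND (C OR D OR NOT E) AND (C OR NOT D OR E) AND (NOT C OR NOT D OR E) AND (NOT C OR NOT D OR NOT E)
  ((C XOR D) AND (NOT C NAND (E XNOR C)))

Yes, they are equivalent — the two output columns agree on all 8 assignments:
C | D | E | Expression 1 | Expression 2
---------------------------------------
0 | 0 | 0 | 0 | 0
0 | 0 | 1 | 0 | 0
0 | 1 | 0 | 0 | 0
0 | 1 | 1 | 1 | 1
1 | 0 | 0 | 1 | 1
1 | 0 | 1 | 1 | 1
1 | 1 | 0 | 0 | 0
1 | 1 | 1 | 0 | 0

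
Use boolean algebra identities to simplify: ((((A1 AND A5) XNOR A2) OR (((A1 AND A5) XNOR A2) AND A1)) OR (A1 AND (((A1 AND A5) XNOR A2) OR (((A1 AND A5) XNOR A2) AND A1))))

By absorption (E OR (E AND v) = E) then absorption (E OR (E AND v) = E):
= ((A1 AND A5) XNOR A2)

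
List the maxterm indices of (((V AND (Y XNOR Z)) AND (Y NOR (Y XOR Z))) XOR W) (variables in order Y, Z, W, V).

ΠM(0, 3, 4, 5, 8, 9, 12, 13) = (Y OR Z OR W OR V) AND (Y OR Z OR NOT W OR NOT V) AND (Y OR NOT Z OR W OR V) AND (Y OR NOT Z OR W OR NOT V) AND (NOT Y OR Z OR W OR V) AND (NOT Y OR Z OR W OR NOT V) AND (NOT Y OR NOT Z OR W OR V) AND (NOT Y OR NOT Z OR W OR NOT V)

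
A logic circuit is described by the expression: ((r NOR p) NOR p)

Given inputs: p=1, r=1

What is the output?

Substituting: ((1 NOR 1) NOR 1)
= 0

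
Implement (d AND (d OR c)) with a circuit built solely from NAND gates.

((d NAND ((d NAND d) NAND (c NAND c))) NAND (d NAND ((d NAND d) NAND (c NAND c))))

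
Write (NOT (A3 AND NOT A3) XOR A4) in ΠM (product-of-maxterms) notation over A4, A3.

ΠM(2, 3) = (NOT A4 OR A3) AND (NOT A4 OR NOT A3)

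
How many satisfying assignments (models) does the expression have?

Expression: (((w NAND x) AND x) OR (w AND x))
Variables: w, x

Satisfying assignments: (0,1), (1,1)
Count: 2 out of 4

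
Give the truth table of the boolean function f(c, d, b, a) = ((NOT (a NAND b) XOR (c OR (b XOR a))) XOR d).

c | d | b | a | Output
----------------------
0 | 0 | 0 | 0 | 0
0 | 0 | 0 | 1 | 1
0 | 0 | 1 | 0 | 1
0 | 0 | 1 | 1 | 1
0 | 1 | 0 | 0 | 1
0 | 1 | 0 | 1 | 0
0 | 1 | 1 | 0 | 0
0 | 1 | 1 | 1 | 0
1 | 0 | 0 | 0 | 1
1 | 0 | 0 | 1 | 1
1 | 0 | 1 | 0 | 1
1 | 0 | 1 | 1 | 0
1 | 1 | 0 | 0 | 0
1 | 1 | 0 | 1 | 0
1 | 1 | 1 | 0 | 0
1 | 1 | 1 | 1 | 1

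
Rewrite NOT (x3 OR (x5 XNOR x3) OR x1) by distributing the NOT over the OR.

NOT x3 AND NOT (x5 XNOR x3) AND NOT x1
De Morgan's: NOT(OR of terms) = AND of negations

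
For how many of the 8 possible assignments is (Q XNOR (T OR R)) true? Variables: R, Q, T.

Satisfying assignments: (0,0,0), (0,1,1), (1,1,0), (1,1,1)
Count: 4 out of 8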